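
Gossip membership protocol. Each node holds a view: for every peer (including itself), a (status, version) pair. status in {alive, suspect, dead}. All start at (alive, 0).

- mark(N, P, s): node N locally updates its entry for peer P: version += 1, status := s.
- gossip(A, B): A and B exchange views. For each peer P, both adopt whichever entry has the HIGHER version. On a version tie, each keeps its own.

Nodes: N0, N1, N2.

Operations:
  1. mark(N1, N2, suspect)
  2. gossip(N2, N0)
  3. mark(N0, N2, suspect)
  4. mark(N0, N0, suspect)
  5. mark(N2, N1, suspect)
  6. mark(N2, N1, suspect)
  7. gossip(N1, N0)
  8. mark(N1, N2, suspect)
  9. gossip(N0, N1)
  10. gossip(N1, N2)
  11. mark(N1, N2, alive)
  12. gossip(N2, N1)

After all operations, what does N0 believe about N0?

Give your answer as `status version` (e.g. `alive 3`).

Op 1: N1 marks N2=suspect -> (suspect,v1)
Op 2: gossip N2<->N0 -> N2.N0=(alive,v0) N2.N1=(alive,v0) N2.N2=(alive,v0) | N0.N0=(alive,v0) N0.N1=(alive,v0) N0.N2=(alive,v0)
Op 3: N0 marks N2=suspect -> (suspect,v1)
Op 4: N0 marks N0=suspect -> (suspect,v1)
Op 5: N2 marks N1=suspect -> (suspect,v1)
Op 6: N2 marks N1=suspect -> (suspect,v2)
Op 7: gossip N1<->N0 -> N1.N0=(suspect,v1) N1.N1=(alive,v0) N1.N2=(suspect,v1) | N0.N0=(suspect,v1) N0.N1=(alive,v0) N0.N2=(suspect,v1)
Op 8: N1 marks N2=suspect -> (suspect,v2)
Op 9: gossip N0<->N1 -> N0.N0=(suspect,v1) N0.N1=(alive,v0) N0.N2=(suspect,v2) | N1.N0=(suspect,v1) N1.N1=(alive,v0) N1.N2=(suspect,v2)
Op 10: gossip N1<->N2 -> N1.N0=(suspect,v1) N1.N1=(suspect,v2) N1.N2=(suspect,v2) | N2.N0=(suspect,v1) N2.N1=(suspect,v2) N2.N2=(suspect,v2)
Op 11: N1 marks N2=alive -> (alive,v3)
Op 12: gossip N2<->N1 -> N2.N0=(suspect,v1) N2.N1=(suspect,v2) N2.N2=(alive,v3) | N1.N0=(suspect,v1) N1.N1=(suspect,v2) N1.N2=(alive,v3)

Answer: suspect 1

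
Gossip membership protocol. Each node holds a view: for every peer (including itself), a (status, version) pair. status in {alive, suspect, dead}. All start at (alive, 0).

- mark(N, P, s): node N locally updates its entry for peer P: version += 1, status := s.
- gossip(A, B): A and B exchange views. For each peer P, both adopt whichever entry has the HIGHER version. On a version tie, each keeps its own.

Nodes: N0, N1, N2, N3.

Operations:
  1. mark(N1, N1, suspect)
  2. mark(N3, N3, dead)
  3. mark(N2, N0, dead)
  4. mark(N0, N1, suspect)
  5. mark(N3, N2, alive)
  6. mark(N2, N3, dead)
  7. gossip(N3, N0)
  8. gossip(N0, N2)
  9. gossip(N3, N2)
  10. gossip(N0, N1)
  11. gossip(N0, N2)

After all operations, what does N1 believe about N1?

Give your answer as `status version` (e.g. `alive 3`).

Op 1: N1 marks N1=suspect -> (suspect,v1)
Op 2: N3 marks N3=dead -> (dead,v1)
Op 3: N2 marks N0=dead -> (dead,v1)
Op 4: N0 marks N1=suspect -> (suspect,v1)
Op 5: N3 marks N2=alive -> (alive,v1)
Op 6: N2 marks N3=dead -> (dead,v1)
Op 7: gossip N3<->N0 -> N3.N0=(alive,v0) N3.N1=(suspect,v1) N3.N2=(alive,v1) N3.N3=(dead,v1) | N0.N0=(alive,v0) N0.N1=(suspect,v1) N0.N2=(alive,v1) N0.N3=(dead,v1)
Op 8: gossip N0<->N2 -> N0.N0=(dead,v1) N0.N1=(suspect,v1) N0.N2=(alive,v1) N0.N3=(dead,v1) | N2.N0=(dead,v1) N2.N1=(suspect,v1) N2.N2=(alive,v1) N2.N3=(dead,v1)
Op 9: gossip N3<->N2 -> N3.N0=(dead,v1) N3.N1=(suspect,v1) N3.N2=(alive,v1) N3.N3=(dead,v1) | N2.N0=(dead,v1) N2.N1=(suspect,v1) N2.N2=(alive,v1) N2.N3=(dead,v1)
Op 10: gossip N0<->N1 -> N0.N0=(dead,v1) N0.N1=(suspect,v1) N0.N2=(alive,v1) N0.N3=(dead,v1) | N1.N0=(dead,v1) N1.N1=(suspect,v1) N1.N2=(alive,v1) N1.N3=(dead,v1)
Op 11: gossip N0<->N2 -> N0.N0=(dead,v1) N0.N1=(suspect,v1) N0.N2=(alive,v1) N0.N3=(dead,v1) | N2.N0=(dead,v1) N2.N1=(suspect,v1) N2.N2=(alive,v1) N2.N3=(dead,v1)

Answer: suspect 1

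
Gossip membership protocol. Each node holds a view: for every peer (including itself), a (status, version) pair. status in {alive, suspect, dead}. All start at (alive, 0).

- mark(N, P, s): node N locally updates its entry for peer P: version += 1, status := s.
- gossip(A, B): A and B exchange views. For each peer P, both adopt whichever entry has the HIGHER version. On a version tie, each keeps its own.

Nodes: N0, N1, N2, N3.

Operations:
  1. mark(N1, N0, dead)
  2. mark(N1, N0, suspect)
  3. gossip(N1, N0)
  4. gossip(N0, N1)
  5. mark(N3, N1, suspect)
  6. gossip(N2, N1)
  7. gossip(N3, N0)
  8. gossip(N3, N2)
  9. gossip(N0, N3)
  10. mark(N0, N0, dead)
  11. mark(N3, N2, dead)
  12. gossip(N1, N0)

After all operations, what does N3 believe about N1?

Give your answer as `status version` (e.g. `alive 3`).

Op 1: N1 marks N0=dead -> (dead,v1)
Op 2: N1 marks N0=suspect -> (suspect,v2)
Op 3: gossip N1<->N0 -> N1.N0=(suspect,v2) N1.N1=(alive,v0) N1.N2=(alive,v0) N1.N3=(alive,v0) | N0.N0=(suspect,v2) N0.N1=(alive,v0) N0.N2=(alive,v0) N0.N3=(alive,v0)
Op 4: gossip N0<->N1 -> N0.N0=(suspect,v2) N0.N1=(alive,v0) N0.N2=(alive,v0) N0.N3=(alive,v0) | N1.N0=(suspect,v2) N1.N1=(alive,v0) N1.N2=(alive,v0) N1.N3=(alive,v0)
Op 5: N3 marks N1=suspect -> (suspect,v1)
Op 6: gossip N2<->N1 -> N2.N0=(suspect,v2) N2.N1=(alive,v0) N2.N2=(alive,v0) N2.N3=(alive,v0) | N1.N0=(suspect,v2) N1.N1=(alive,v0) N1.N2=(alive,v0) N1.N3=(alive,v0)
Op 7: gossip N3<->N0 -> N3.N0=(suspect,v2) N3.N1=(suspect,v1) N3.N2=(alive,v0) N3.N3=(alive,v0) | N0.N0=(suspect,v2) N0.N1=(suspect,v1) N0.N2=(alive,v0) N0.N3=(alive,v0)
Op 8: gossip N3<->N2 -> N3.N0=(suspect,v2) N3.N1=(suspect,v1) N3.N2=(alive,v0) N3.N3=(alive,v0) | N2.N0=(suspect,v2) N2.N1=(suspect,v1) N2.N2=(alive,v0) N2.N3=(alive,v0)
Op 9: gossip N0<->N3 -> N0.N0=(suspect,v2) N0.N1=(suspect,v1) N0.N2=(alive,v0) N0.N3=(alive,v0) | N3.N0=(suspect,v2) N3.N1=(suspect,v1) N3.N2=(alive,v0) N3.N3=(alive,v0)
Op 10: N0 marks N0=dead -> (dead,v3)
Op 11: N3 marks N2=dead -> (dead,v1)
Op 12: gossip N1<->N0 -> N1.N0=(dead,v3) N1.N1=(suspect,v1) N1.N2=(alive,v0) N1.N3=(alive,v0) | N0.N0=(dead,v3) N0.N1=(suspect,v1) N0.N2=(alive,v0) N0.N3=(alive,v0)

Answer: suspect 1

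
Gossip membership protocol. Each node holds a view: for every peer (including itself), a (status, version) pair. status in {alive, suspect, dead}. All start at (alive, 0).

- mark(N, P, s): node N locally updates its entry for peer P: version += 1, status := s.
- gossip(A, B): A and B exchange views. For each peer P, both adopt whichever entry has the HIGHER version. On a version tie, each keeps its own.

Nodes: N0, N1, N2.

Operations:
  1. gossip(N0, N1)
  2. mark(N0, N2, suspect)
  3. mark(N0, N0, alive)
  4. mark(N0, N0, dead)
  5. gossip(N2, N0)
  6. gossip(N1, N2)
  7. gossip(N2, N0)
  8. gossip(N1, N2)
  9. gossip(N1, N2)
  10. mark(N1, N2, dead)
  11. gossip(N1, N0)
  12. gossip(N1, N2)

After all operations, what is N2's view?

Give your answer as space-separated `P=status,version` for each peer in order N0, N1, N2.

Answer: N0=dead,2 N1=alive,0 N2=dead,2

Derivation:
Op 1: gossip N0<->N1 -> N0.N0=(alive,v0) N0.N1=(alive,v0) N0.N2=(alive,v0) | N1.N0=(alive,v0) N1.N1=(alive,v0) N1.N2=(alive,v0)
Op 2: N0 marks N2=suspect -> (suspect,v1)
Op 3: N0 marks N0=alive -> (alive,v1)
Op 4: N0 marks N0=dead -> (dead,v2)
Op 5: gossip N2<->N0 -> N2.N0=(dead,v2) N2.N1=(alive,v0) N2.N2=(suspect,v1) | N0.N0=(dead,v2) N0.N1=(alive,v0) N0.N2=(suspect,v1)
Op 6: gossip N1<->N2 -> N1.N0=(dead,v2) N1.N1=(alive,v0) N1.N2=(suspect,v1) | N2.N0=(dead,v2) N2.N1=(alive,v0) N2.N2=(suspect,v1)
Op 7: gossip N2<->N0 -> N2.N0=(dead,v2) N2.N1=(alive,v0) N2.N2=(suspect,v1) | N0.N0=(dead,v2) N0.N1=(alive,v0) N0.N2=(suspect,v1)
Op 8: gossip N1<->N2 -> N1.N0=(dead,v2) N1.N1=(alive,v0) N1.N2=(suspect,v1) | N2.N0=(dead,v2) N2.N1=(alive,v0) N2.N2=(suspect,v1)
Op 9: gossip N1<->N2 -> N1.N0=(dead,v2) N1.N1=(alive,v0) N1.N2=(suspect,v1) | N2.N0=(dead,v2) N2.N1=(alive,v0) N2.N2=(suspect,v1)
Op 10: N1 marks N2=dead -> (dead,v2)
Op 11: gossip N1<->N0 -> N1.N0=(dead,v2) N1.N1=(alive,v0) N1.N2=(dead,v2) | N0.N0=(dead,v2) N0.N1=(alive,v0) N0.N2=(dead,v2)
Op 12: gossip N1<->N2 -> N1.N0=(dead,v2) N1.N1=(alive,v0) N1.N2=(dead,v2) | N2.N0=(dead,v2) N2.N1=(alive,v0) N2.N2=(dead,v2)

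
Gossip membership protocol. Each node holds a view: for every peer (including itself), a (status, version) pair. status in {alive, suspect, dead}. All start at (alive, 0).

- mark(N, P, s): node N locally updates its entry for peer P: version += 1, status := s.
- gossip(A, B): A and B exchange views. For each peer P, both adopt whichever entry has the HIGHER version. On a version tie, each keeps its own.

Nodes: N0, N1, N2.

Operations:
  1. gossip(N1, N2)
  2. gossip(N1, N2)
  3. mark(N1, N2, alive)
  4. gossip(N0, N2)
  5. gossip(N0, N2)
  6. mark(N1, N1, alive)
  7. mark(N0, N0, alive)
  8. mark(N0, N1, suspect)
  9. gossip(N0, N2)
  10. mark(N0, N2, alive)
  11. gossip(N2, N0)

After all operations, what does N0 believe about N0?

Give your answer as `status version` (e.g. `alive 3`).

Answer: alive 1

Derivation:
Op 1: gossip N1<->N2 -> N1.N0=(alive,v0) N1.N1=(alive,v0) N1.N2=(alive,v0) | N2.N0=(alive,v0) N2.N1=(alive,v0) N2.N2=(alive,v0)
Op 2: gossip N1<->N2 -> N1.N0=(alive,v0) N1.N1=(alive,v0) N1.N2=(alive,v0) | N2.N0=(alive,v0) N2.N1=(alive,v0) N2.N2=(alive,v0)
Op 3: N1 marks N2=alive -> (alive,v1)
Op 4: gossip N0<->N2 -> N0.N0=(alive,v0) N0.N1=(alive,v0) N0.N2=(alive,v0) | N2.N0=(alive,v0) N2.N1=(alive,v0) N2.N2=(alive,v0)
Op 5: gossip N0<->N2 -> N0.N0=(alive,v0) N0.N1=(alive,v0) N0.N2=(alive,v0) | N2.N0=(alive,v0) N2.N1=(alive,v0) N2.N2=(alive,v0)
Op 6: N1 marks N1=alive -> (alive,v1)
Op 7: N0 marks N0=alive -> (alive,v1)
Op 8: N0 marks N1=suspect -> (suspect,v1)
Op 9: gossip N0<->N2 -> N0.N0=(alive,v1) N0.N1=(suspect,v1) N0.N2=(alive,v0) | N2.N0=(alive,v1) N2.N1=(suspect,v1) N2.N2=(alive,v0)
Op 10: N0 marks N2=alive -> (alive,v1)
Op 11: gossip N2<->N0 -> N2.N0=(alive,v1) N2.N1=(suspect,v1) N2.N2=(alive,v1) | N0.N0=(alive,v1) N0.N1=(suspect,v1) N0.N2=(alive,v1)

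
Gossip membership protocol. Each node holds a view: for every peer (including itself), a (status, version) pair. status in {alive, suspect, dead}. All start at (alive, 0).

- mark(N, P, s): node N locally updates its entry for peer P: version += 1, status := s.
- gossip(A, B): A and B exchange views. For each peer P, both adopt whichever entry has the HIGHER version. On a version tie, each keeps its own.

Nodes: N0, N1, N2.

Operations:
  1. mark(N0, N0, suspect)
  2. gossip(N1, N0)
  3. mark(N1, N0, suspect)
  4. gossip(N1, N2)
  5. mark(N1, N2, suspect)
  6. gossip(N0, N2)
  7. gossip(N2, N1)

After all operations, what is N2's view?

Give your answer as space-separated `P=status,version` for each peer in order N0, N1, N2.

Op 1: N0 marks N0=suspect -> (suspect,v1)
Op 2: gossip N1<->N0 -> N1.N0=(suspect,v1) N1.N1=(alive,v0) N1.N2=(alive,v0) | N0.N0=(suspect,v1) N0.N1=(alive,v0) N0.N2=(alive,v0)
Op 3: N1 marks N0=suspect -> (suspect,v2)
Op 4: gossip N1<->N2 -> N1.N0=(suspect,v2) N1.N1=(alive,v0) N1.N2=(alive,v0) | N2.N0=(suspect,v2) N2.N1=(alive,v0) N2.N2=(alive,v0)
Op 5: N1 marks N2=suspect -> (suspect,v1)
Op 6: gossip N0<->N2 -> N0.N0=(suspect,v2) N0.N1=(alive,v0) N0.N2=(alive,v0) | N2.N0=(suspect,v2) N2.N1=(alive,v0) N2.N2=(alive,v0)
Op 7: gossip N2<->N1 -> N2.N0=(suspect,v2) N2.N1=(alive,v0) N2.N2=(suspect,v1) | N1.N0=(suspect,v2) N1.N1=(alive,v0) N1.N2=(suspect,v1)

Answer: N0=suspect,2 N1=alive,0 N2=suspect,1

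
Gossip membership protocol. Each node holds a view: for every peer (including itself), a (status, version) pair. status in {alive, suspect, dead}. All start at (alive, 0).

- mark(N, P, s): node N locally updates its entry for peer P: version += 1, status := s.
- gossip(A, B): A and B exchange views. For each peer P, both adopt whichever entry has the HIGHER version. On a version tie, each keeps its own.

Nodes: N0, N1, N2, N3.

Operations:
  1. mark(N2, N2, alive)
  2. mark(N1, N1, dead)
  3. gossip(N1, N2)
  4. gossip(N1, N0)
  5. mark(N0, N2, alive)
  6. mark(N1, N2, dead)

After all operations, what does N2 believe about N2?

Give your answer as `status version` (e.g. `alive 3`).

Answer: alive 1

Derivation:
Op 1: N2 marks N2=alive -> (alive,v1)
Op 2: N1 marks N1=dead -> (dead,v1)
Op 3: gossip N1<->N2 -> N1.N0=(alive,v0) N1.N1=(dead,v1) N1.N2=(alive,v1) N1.N3=(alive,v0) | N2.N0=(alive,v0) N2.N1=(dead,v1) N2.N2=(alive,v1) N2.N3=(alive,v0)
Op 4: gossip N1<->N0 -> N1.N0=(alive,v0) N1.N1=(dead,v1) N1.N2=(alive,v1) N1.N3=(alive,v0) | N0.N0=(alive,v0) N0.N1=(dead,v1) N0.N2=(alive,v1) N0.N3=(alive,v0)
Op 5: N0 marks N2=alive -> (alive,v2)
Op 6: N1 marks N2=dead -> (dead,v2)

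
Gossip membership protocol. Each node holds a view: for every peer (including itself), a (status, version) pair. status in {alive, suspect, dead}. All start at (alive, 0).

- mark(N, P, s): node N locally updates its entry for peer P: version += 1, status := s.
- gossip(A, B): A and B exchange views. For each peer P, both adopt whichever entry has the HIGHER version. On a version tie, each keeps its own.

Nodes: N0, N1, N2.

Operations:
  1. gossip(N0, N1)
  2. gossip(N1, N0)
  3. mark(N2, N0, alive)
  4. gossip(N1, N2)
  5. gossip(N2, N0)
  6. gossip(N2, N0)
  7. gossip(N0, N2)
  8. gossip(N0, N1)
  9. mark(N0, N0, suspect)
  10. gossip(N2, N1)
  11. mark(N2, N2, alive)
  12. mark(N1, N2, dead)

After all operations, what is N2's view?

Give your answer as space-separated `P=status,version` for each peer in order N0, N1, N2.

Op 1: gossip N0<->N1 -> N0.N0=(alive,v0) N0.N1=(alive,v0) N0.N2=(alive,v0) | N1.N0=(alive,v0) N1.N1=(alive,v0) N1.N2=(alive,v0)
Op 2: gossip N1<->N0 -> N1.N0=(alive,v0) N1.N1=(alive,v0) N1.N2=(alive,v0) | N0.N0=(alive,v0) N0.N1=(alive,v0) N0.N2=(alive,v0)
Op 3: N2 marks N0=alive -> (alive,v1)
Op 4: gossip N1<->N2 -> N1.N0=(alive,v1) N1.N1=(alive,v0) N1.N2=(alive,v0) | N2.N0=(alive,v1) N2.N1=(alive,v0) N2.N2=(alive,v0)
Op 5: gossip N2<->N0 -> N2.N0=(alive,v1) N2.N1=(alive,v0) N2.N2=(alive,v0) | N0.N0=(alive,v1) N0.N1=(alive,v0) N0.N2=(alive,v0)
Op 6: gossip N2<->N0 -> N2.N0=(alive,v1) N2.N1=(alive,v0) N2.N2=(alive,v0) | N0.N0=(alive,v1) N0.N1=(alive,v0) N0.N2=(alive,v0)
Op 7: gossip N0<->N2 -> N0.N0=(alive,v1) N0.N1=(alive,v0) N0.N2=(alive,v0) | N2.N0=(alive,v1) N2.N1=(alive,v0) N2.N2=(alive,v0)
Op 8: gossip N0<->N1 -> N0.N0=(alive,v1) N0.N1=(alive,v0) N0.N2=(alive,v0) | N1.N0=(alive,v1) N1.N1=(alive,v0) N1.N2=(alive,v0)
Op 9: N0 marks N0=suspect -> (suspect,v2)
Op 10: gossip N2<->N1 -> N2.N0=(alive,v1) N2.N1=(alive,v0) N2.N2=(alive,v0) | N1.N0=(alive,v1) N1.N1=(alive,v0) N1.N2=(alive,v0)
Op 11: N2 marks N2=alive -> (alive,v1)
Op 12: N1 marks N2=dead -> (dead,v1)

Answer: N0=alive,1 N1=alive,0 N2=alive,1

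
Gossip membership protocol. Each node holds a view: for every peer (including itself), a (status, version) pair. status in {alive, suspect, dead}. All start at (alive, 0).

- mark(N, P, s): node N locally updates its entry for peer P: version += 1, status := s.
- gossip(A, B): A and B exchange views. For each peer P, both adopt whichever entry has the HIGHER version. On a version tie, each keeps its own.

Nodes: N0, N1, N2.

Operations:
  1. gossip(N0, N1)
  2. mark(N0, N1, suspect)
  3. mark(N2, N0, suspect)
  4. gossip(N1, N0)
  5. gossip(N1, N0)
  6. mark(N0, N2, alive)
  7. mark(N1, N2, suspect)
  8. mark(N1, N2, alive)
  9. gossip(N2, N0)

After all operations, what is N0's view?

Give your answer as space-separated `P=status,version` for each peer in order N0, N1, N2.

Op 1: gossip N0<->N1 -> N0.N0=(alive,v0) N0.N1=(alive,v0) N0.N2=(alive,v0) | N1.N0=(alive,v0) N1.N1=(alive,v0) N1.N2=(alive,v0)
Op 2: N0 marks N1=suspect -> (suspect,v1)
Op 3: N2 marks N0=suspect -> (suspect,v1)
Op 4: gossip N1<->N0 -> N1.N0=(alive,v0) N1.N1=(suspect,v1) N1.N2=(alive,v0) | N0.N0=(alive,v0) N0.N1=(suspect,v1) N0.N2=(alive,v0)
Op 5: gossip N1<->N0 -> N1.N0=(alive,v0) N1.N1=(suspect,v1) N1.N2=(alive,v0) | N0.N0=(alive,v0) N0.N1=(suspect,v1) N0.N2=(alive,v0)
Op 6: N0 marks N2=alive -> (alive,v1)
Op 7: N1 marks N2=suspect -> (suspect,v1)
Op 8: N1 marks N2=alive -> (alive,v2)
Op 9: gossip N2<->N0 -> N2.N0=(suspect,v1) N2.N1=(suspect,v1) N2.N2=(alive,v1) | N0.N0=(suspect,v1) N0.N1=(suspect,v1) N0.N2=(alive,v1)

Answer: N0=suspect,1 N1=suspect,1 N2=alive,1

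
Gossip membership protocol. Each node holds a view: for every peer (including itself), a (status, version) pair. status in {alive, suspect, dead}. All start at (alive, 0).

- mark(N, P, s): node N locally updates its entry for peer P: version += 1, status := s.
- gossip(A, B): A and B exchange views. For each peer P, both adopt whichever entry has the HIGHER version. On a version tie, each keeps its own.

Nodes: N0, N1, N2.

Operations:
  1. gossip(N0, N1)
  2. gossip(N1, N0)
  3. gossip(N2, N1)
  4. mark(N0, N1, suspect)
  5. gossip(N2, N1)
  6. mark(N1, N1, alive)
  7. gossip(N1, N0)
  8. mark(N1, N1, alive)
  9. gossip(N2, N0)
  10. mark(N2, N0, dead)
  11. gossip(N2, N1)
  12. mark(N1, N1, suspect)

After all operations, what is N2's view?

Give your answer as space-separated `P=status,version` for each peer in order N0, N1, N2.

Answer: N0=dead,1 N1=alive,2 N2=alive,0

Derivation:
Op 1: gossip N0<->N1 -> N0.N0=(alive,v0) N0.N1=(alive,v0) N0.N2=(alive,v0) | N1.N0=(alive,v0) N1.N1=(alive,v0) N1.N2=(alive,v0)
Op 2: gossip N1<->N0 -> N1.N0=(alive,v0) N1.N1=(alive,v0) N1.N2=(alive,v0) | N0.N0=(alive,v0) N0.N1=(alive,v0) N0.N2=(alive,v0)
Op 3: gossip N2<->N1 -> N2.N0=(alive,v0) N2.N1=(alive,v0) N2.N2=(alive,v0) | N1.N0=(alive,v0) N1.N1=(alive,v0) N1.N2=(alive,v0)
Op 4: N0 marks N1=suspect -> (suspect,v1)
Op 5: gossip N2<->N1 -> N2.N0=(alive,v0) N2.N1=(alive,v0) N2.N2=(alive,v0) | N1.N0=(alive,v0) N1.N1=(alive,v0) N1.N2=(alive,v0)
Op 6: N1 marks N1=alive -> (alive,v1)
Op 7: gossip N1<->N0 -> N1.N0=(alive,v0) N1.N1=(alive,v1) N1.N2=(alive,v0) | N0.N0=(alive,v0) N0.N1=(suspect,v1) N0.N2=(alive,v0)
Op 8: N1 marks N1=alive -> (alive,v2)
Op 9: gossip N2<->N0 -> N2.N0=(alive,v0) N2.N1=(suspect,v1) N2.N2=(alive,v0) | N0.N0=(alive,v0) N0.N1=(suspect,v1) N0.N2=(alive,v0)
Op 10: N2 marks N0=dead -> (dead,v1)
Op 11: gossip N2<->N1 -> N2.N0=(dead,v1) N2.N1=(alive,v2) N2.N2=(alive,v0) | N1.N0=(dead,v1) N1.N1=(alive,v2) N1.N2=(alive,v0)
Op 12: N1 marks N1=suspect -> (suspect,v3)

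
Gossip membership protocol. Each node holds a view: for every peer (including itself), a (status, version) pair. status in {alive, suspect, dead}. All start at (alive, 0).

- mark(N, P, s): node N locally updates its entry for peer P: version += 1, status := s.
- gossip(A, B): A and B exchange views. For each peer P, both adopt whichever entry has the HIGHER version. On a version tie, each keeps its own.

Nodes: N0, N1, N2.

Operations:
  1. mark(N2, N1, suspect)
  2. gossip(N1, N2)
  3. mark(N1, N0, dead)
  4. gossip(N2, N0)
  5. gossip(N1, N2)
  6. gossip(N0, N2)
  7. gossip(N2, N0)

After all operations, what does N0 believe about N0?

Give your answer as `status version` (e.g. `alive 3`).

Answer: dead 1

Derivation:
Op 1: N2 marks N1=suspect -> (suspect,v1)
Op 2: gossip N1<->N2 -> N1.N0=(alive,v0) N1.N1=(suspect,v1) N1.N2=(alive,v0) | N2.N0=(alive,v0) N2.N1=(suspect,v1) N2.N2=(alive,v0)
Op 3: N1 marks N0=dead -> (dead,v1)
Op 4: gossip N2<->N0 -> N2.N0=(alive,v0) N2.N1=(suspect,v1) N2.N2=(alive,v0) | N0.N0=(alive,v0) N0.N1=(suspect,v1) N0.N2=(alive,v0)
Op 5: gossip N1<->N2 -> N1.N0=(dead,v1) N1.N1=(suspect,v1) N1.N2=(alive,v0) | N2.N0=(dead,v1) N2.N1=(suspect,v1) N2.N2=(alive,v0)
Op 6: gossip N0<->N2 -> N0.N0=(dead,v1) N0.N1=(suspect,v1) N0.N2=(alive,v0) | N2.N0=(dead,v1) N2.N1=(suspect,v1) N2.N2=(alive,v0)
Op 7: gossip N2<->N0 -> N2.N0=(dead,v1) N2.N1=(suspect,v1) N2.N2=(alive,v0) | N0.N0=(dead,v1) N0.N1=(suspect,v1) N0.N2=(alive,v0)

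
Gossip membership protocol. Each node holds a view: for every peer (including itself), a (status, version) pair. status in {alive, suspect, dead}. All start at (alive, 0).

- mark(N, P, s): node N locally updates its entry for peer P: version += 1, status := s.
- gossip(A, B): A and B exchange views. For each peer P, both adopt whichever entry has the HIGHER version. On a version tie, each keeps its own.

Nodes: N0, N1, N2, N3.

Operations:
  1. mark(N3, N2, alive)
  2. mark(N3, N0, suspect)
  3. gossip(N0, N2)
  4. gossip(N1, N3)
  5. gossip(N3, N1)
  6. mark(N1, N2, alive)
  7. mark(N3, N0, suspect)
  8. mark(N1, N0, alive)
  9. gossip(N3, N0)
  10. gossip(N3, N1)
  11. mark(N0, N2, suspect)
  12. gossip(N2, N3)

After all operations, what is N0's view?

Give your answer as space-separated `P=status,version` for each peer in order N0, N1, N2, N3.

Op 1: N3 marks N2=alive -> (alive,v1)
Op 2: N3 marks N0=suspect -> (suspect,v1)
Op 3: gossip N0<->N2 -> N0.N0=(alive,v0) N0.N1=(alive,v0) N0.N2=(alive,v0) N0.N3=(alive,v0) | N2.N0=(alive,v0) N2.N1=(alive,v0) N2.N2=(alive,v0) N2.N3=(alive,v0)
Op 4: gossip N1<->N3 -> N1.N0=(suspect,v1) N1.N1=(alive,v0) N1.N2=(alive,v1) N1.N3=(alive,v0) | N3.N0=(suspect,v1) N3.N1=(alive,v0) N3.N2=(alive,v1) N3.N3=(alive,v0)
Op 5: gossip N3<->N1 -> N3.N0=(suspect,v1) N3.N1=(alive,v0) N3.N2=(alive,v1) N3.N3=(alive,v0) | N1.N0=(suspect,v1) N1.N1=(alive,v0) N1.N2=(alive,v1) N1.N3=(alive,v0)
Op 6: N1 marks N2=alive -> (alive,v2)
Op 7: N3 marks N0=suspect -> (suspect,v2)
Op 8: N1 marks N0=alive -> (alive,v2)
Op 9: gossip N3<->N0 -> N3.N0=(suspect,v2) N3.N1=(alive,v0) N3.N2=(alive,v1) N3.N3=(alive,v0) | N0.N0=(suspect,v2) N0.N1=(alive,v0) N0.N2=(alive,v1) N0.N3=(alive,v0)
Op 10: gossip N3<->N1 -> N3.N0=(suspect,v2) N3.N1=(alive,v0) N3.N2=(alive,v2) N3.N3=(alive,v0) | N1.N0=(alive,v2) N1.N1=(alive,v0) N1.N2=(alive,v2) N1.N3=(alive,v0)
Op 11: N0 marks N2=suspect -> (suspect,v2)
Op 12: gossip N2<->N3 -> N2.N0=(suspect,v2) N2.N1=(alive,v0) N2.N2=(alive,v2) N2.N3=(alive,v0) | N3.N0=(suspect,v2) N3.N1=(alive,v0) N3.N2=(alive,v2) N3.N3=(alive,v0)

Answer: N0=suspect,2 N1=alive,0 N2=suspect,2 N3=alive,0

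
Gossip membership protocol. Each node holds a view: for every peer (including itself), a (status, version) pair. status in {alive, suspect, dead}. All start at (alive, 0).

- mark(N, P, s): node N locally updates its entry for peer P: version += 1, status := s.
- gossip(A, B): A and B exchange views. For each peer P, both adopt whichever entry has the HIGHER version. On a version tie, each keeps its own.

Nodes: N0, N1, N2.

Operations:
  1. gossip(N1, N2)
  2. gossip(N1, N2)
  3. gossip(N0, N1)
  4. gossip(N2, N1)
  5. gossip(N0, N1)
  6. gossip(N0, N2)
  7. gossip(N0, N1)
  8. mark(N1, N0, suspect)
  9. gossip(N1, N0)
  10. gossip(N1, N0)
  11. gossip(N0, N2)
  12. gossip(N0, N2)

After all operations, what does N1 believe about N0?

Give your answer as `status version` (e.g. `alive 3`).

Op 1: gossip N1<->N2 -> N1.N0=(alive,v0) N1.N1=(alive,v0) N1.N2=(alive,v0) | N2.N0=(alive,v0) N2.N1=(alive,v0) N2.N2=(alive,v0)
Op 2: gossip N1<->N2 -> N1.N0=(alive,v0) N1.N1=(alive,v0) N1.N2=(alive,v0) | N2.N0=(alive,v0) N2.N1=(alive,v0) N2.N2=(alive,v0)
Op 3: gossip N0<->N1 -> N0.N0=(alive,v0) N0.N1=(alive,v0) N0.N2=(alive,v0) | N1.N0=(alive,v0) N1.N1=(alive,v0) N1.N2=(alive,v0)
Op 4: gossip N2<->N1 -> N2.N0=(alive,v0) N2.N1=(alive,v0) N2.N2=(alive,v0) | N1.N0=(alive,v0) N1.N1=(alive,v0) N1.N2=(alive,v0)
Op 5: gossip N0<->N1 -> N0.N0=(alive,v0) N0.N1=(alive,v0) N0.N2=(alive,v0) | N1.N0=(alive,v0) N1.N1=(alive,v0) N1.N2=(alive,v0)
Op 6: gossip N0<->N2 -> N0.N0=(alive,v0) N0.N1=(alive,v0) N0.N2=(alive,v0) | N2.N0=(alive,v0) N2.N1=(alive,v0) N2.N2=(alive,v0)
Op 7: gossip N0<->N1 -> N0.N0=(alive,v0) N0.N1=(alive,v0) N0.N2=(alive,v0) | N1.N0=(alive,v0) N1.N1=(alive,v0) N1.N2=(alive,v0)
Op 8: N1 marks N0=suspect -> (suspect,v1)
Op 9: gossip N1<->N0 -> N1.N0=(suspect,v1) N1.N1=(alive,v0) N1.N2=(alive,v0) | N0.N0=(suspect,v1) N0.N1=(alive,v0) N0.N2=(alive,v0)
Op 10: gossip N1<->N0 -> N1.N0=(suspect,v1) N1.N1=(alive,v0) N1.N2=(alive,v0) | N0.N0=(suspect,v1) N0.N1=(alive,v0) N0.N2=(alive,v0)
Op 11: gossip N0<->N2 -> N0.N0=(suspect,v1) N0.N1=(alive,v0) N0.N2=(alive,v0) | N2.N0=(suspect,v1) N2.N1=(alive,v0) N2.N2=(alive,v0)
Op 12: gossip N0<->N2 -> N0.N0=(suspect,v1) N0.N1=(alive,v0) N0.N2=(alive,v0) | N2.N0=(suspect,v1) N2.N1=(alive,v0) N2.N2=(alive,v0)

Answer: suspect 1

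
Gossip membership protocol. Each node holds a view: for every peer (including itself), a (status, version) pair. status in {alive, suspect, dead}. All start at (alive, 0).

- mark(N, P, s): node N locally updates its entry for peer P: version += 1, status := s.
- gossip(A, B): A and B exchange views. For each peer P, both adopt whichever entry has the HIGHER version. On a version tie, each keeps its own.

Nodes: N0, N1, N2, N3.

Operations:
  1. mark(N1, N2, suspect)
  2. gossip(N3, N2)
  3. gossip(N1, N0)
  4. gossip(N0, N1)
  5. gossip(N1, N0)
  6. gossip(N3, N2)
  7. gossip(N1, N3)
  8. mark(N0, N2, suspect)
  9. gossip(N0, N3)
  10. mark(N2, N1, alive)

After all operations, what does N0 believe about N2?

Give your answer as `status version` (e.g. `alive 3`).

Op 1: N1 marks N2=suspect -> (suspect,v1)
Op 2: gossip N3<->N2 -> N3.N0=(alive,v0) N3.N1=(alive,v0) N3.N2=(alive,v0) N3.N3=(alive,v0) | N2.N0=(alive,v0) N2.N1=(alive,v0) N2.N2=(alive,v0) N2.N3=(alive,v0)
Op 3: gossip N1<->N0 -> N1.N0=(alive,v0) N1.N1=(alive,v0) N1.N2=(suspect,v1) N1.N3=(alive,v0) | N0.N0=(alive,v0) N0.N1=(alive,v0) N0.N2=(suspect,v1) N0.N3=(alive,v0)
Op 4: gossip N0<->N1 -> N0.N0=(alive,v0) N0.N1=(alive,v0) N0.N2=(suspect,v1) N0.N3=(alive,v0) | N1.N0=(alive,v0) N1.N1=(alive,v0) N1.N2=(suspect,v1) N1.N3=(alive,v0)
Op 5: gossip N1<->N0 -> N1.N0=(alive,v0) N1.N1=(alive,v0) N1.N2=(suspect,v1) N1.N3=(alive,v0) | N0.N0=(alive,v0) N0.N1=(alive,v0) N0.N2=(suspect,v1) N0.N3=(alive,v0)
Op 6: gossip N3<->N2 -> N3.N0=(alive,v0) N3.N1=(alive,v0) N3.N2=(alive,v0) N3.N3=(alive,v0) | N2.N0=(alive,v0) N2.N1=(alive,v0) N2.N2=(alive,v0) N2.N3=(alive,v0)
Op 7: gossip N1<->N3 -> N1.N0=(alive,v0) N1.N1=(alive,v0) N1.N2=(suspect,v1) N1.N3=(alive,v0) | N3.N0=(alive,v0) N3.N1=(alive,v0) N3.N2=(suspect,v1) N3.N3=(alive,v0)
Op 8: N0 marks N2=suspect -> (suspect,v2)
Op 9: gossip N0<->N3 -> N0.N0=(alive,v0) N0.N1=(alive,v0) N0.N2=(suspect,v2) N0.N3=(alive,v0) | N3.N0=(alive,v0) N3.N1=(alive,v0) N3.N2=(suspect,v2) N3.N3=(alive,v0)
Op 10: N2 marks N1=alive -> (alive,v1)

Answer: suspect 2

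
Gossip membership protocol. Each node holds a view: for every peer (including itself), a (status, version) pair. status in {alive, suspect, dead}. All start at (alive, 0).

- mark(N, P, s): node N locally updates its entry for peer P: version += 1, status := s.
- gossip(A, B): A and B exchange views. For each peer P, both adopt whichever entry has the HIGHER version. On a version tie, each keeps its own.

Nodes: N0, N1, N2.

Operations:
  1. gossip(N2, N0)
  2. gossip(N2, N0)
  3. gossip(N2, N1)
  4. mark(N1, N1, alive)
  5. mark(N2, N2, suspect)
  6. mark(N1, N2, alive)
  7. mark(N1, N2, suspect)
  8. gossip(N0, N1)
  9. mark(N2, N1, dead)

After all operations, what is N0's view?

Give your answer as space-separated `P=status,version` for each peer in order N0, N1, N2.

Answer: N0=alive,0 N1=alive,1 N2=suspect,2

Derivation:
Op 1: gossip N2<->N0 -> N2.N0=(alive,v0) N2.N1=(alive,v0) N2.N2=(alive,v0) | N0.N0=(alive,v0) N0.N1=(alive,v0) N0.N2=(alive,v0)
Op 2: gossip N2<->N0 -> N2.N0=(alive,v0) N2.N1=(alive,v0) N2.N2=(alive,v0) | N0.N0=(alive,v0) N0.N1=(alive,v0) N0.N2=(alive,v0)
Op 3: gossip N2<->N1 -> N2.N0=(alive,v0) N2.N1=(alive,v0) N2.N2=(alive,v0) | N1.N0=(alive,v0) N1.N1=(alive,v0) N1.N2=(alive,v0)
Op 4: N1 marks N1=alive -> (alive,v1)
Op 5: N2 marks N2=suspect -> (suspect,v1)
Op 6: N1 marks N2=alive -> (alive,v1)
Op 7: N1 marks N2=suspect -> (suspect,v2)
Op 8: gossip N0<->N1 -> N0.N0=(alive,v0) N0.N1=(alive,v1) N0.N2=(suspect,v2) | N1.N0=(alive,v0) N1.N1=(alive,v1) N1.N2=(suspect,v2)
Op 9: N2 marks N1=dead -> (dead,v1)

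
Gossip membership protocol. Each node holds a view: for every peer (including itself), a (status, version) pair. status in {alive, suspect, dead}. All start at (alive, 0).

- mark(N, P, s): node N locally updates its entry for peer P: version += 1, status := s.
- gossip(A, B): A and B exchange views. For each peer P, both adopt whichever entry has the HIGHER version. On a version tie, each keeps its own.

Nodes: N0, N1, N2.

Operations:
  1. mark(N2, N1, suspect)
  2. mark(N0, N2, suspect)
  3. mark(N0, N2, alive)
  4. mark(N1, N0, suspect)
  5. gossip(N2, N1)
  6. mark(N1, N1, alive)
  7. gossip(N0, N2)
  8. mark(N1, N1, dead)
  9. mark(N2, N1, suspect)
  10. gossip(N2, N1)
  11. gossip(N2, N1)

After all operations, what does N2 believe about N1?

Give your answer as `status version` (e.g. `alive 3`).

Answer: dead 3

Derivation:
Op 1: N2 marks N1=suspect -> (suspect,v1)
Op 2: N0 marks N2=suspect -> (suspect,v1)
Op 3: N0 marks N2=alive -> (alive,v2)
Op 4: N1 marks N0=suspect -> (suspect,v1)
Op 5: gossip N2<->N1 -> N2.N0=(suspect,v1) N2.N1=(suspect,v1) N2.N2=(alive,v0) | N1.N0=(suspect,v1) N1.N1=(suspect,v1) N1.N2=(alive,v0)
Op 6: N1 marks N1=alive -> (alive,v2)
Op 7: gossip N0<->N2 -> N0.N0=(suspect,v1) N0.N1=(suspect,v1) N0.N2=(alive,v2) | N2.N0=(suspect,v1) N2.N1=(suspect,v1) N2.N2=(alive,v2)
Op 8: N1 marks N1=dead -> (dead,v3)
Op 9: N2 marks N1=suspect -> (suspect,v2)
Op 10: gossip N2<->N1 -> N2.N0=(suspect,v1) N2.N1=(dead,v3) N2.N2=(alive,v2) | N1.N0=(suspect,v1) N1.N1=(dead,v3) N1.N2=(alive,v2)
Op 11: gossip N2<->N1 -> N2.N0=(suspect,v1) N2.N1=(dead,v3) N2.N2=(alive,v2) | N1.N0=(suspect,v1) N1.N1=(dead,v3) N1.N2=(alive,v2)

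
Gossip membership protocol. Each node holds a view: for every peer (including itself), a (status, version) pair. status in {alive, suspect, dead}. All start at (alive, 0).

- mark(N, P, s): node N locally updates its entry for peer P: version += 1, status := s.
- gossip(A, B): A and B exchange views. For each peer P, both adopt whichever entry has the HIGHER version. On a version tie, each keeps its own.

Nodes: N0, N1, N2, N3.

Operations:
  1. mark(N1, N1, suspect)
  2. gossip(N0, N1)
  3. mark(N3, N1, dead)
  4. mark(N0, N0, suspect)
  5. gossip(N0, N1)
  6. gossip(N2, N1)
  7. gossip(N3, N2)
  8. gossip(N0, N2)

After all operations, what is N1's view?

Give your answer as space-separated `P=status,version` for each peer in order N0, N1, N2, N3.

Op 1: N1 marks N1=suspect -> (suspect,v1)
Op 2: gossip N0<->N1 -> N0.N0=(alive,v0) N0.N1=(suspect,v1) N0.N2=(alive,v0) N0.N3=(alive,v0) | N1.N0=(alive,v0) N1.N1=(suspect,v1) N1.N2=(alive,v0) N1.N3=(alive,v0)
Op 3: N3 marks N1=dead -> (dead,v1)
Op 4: N0 marks N0=suspect -> (suspect,v1)
Op 5: gossip N0<->N1 -> N0.N0=(suspect,v1) N0.N1=(suspect,v1) N0.N2=(alive,v0) N0.N3=(alive,v0) | N1.N0=(suspect,v1) N1.N1=(suspect,v1) N1.N2=(alive,v0) N1.N3=(alive,v0)
Op 6: gossip N2<->N1 -> N2.N0=(suspect,v1) N2.N1=(suspect,v1) N2.N2=(alive,v0) N2.N3=(alive,v0) | N1.N0=(suspect,v1) N1.N1=(suspect,v1) N1.N2=(alive,v0) N1.N3=(alive,v0)
Op 7: gossip N3<->N2 -> N3.N0=(suspect,v1) N3.N1=(dead,v1) N3.N2=(alive,v0) N3.N3=(alive,v0) | N2.N0=(suspect,v1) N2.N1=(suspect,v1) N2.N2=(alive,v0) N2.N3=(alive,v0)
Op 8: gossip N0<->N2 -> N0.N0=(suspect,v1) N0.N1=(suspect,v1) N0.N2=(alive,v0) N0.N3=(alive,v0) | N2.N0=(suspect,v1) N2.N1=(suspect,v1) N2.N2=(alive,v0) N2.N3=(alive,v0)

Answer: N0=suspect,1 N1=suspect,1 N2=alive,0 N3=alive,0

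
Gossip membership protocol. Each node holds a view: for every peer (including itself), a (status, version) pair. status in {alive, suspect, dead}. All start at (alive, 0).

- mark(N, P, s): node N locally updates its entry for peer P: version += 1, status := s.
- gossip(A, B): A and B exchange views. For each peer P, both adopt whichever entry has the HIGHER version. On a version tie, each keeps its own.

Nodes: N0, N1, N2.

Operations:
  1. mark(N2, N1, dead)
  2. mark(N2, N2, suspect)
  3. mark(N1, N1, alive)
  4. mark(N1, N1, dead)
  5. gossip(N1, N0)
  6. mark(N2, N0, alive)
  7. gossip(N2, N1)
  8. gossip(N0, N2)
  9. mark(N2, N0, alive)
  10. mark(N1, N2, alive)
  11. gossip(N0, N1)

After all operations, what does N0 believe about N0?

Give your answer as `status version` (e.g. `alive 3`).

Op 1: N2 marks N1=dead -> (dead,v1)
Op 2: N2 marks N2=suspect -> (suspect,v1)
Op 3: N1 marks N1=alive -> (alive,v1)
Op 4: N1 marks N1=dead -> (dead,v2)
Op 5: gossip N1<->N0 -> N1.N0=(alive,v0) N1.N1=(dead,v2) N1.N2=(alive,v0) | N0.N0=(alive,v0) N0.N1=(dead,v2) N0.N2=(alive,v0)
Op 6: N2 marks N0=alive -> (alive,v1)
Op 7: gossip N2<->N1 -> N2.N0=(alive,v1) N2.N1=(dead,v2) N2.N2=(suspect,v1) | N1.N0=(alive,v1) N1.N1=(dead,v2) N1.N2=(suspect,v1)
Op 8: gossip N0<->N2 -> N0.N0=(alive,v1) N0.N1=(dead,v2) N0.N2=(suspect,v1) | N2.N0=(alive,v1) N2.N1=(dead,v2) N2.N2=(suspect,v1)
Op 9: N2 marks N0=alive -> (alive,v2)
Op 10: N1 marks N2=alive -> (alive,v2)
Op 11: gossip N0<->N1 -> N0.N0=(alive,v1) N0.N1=(dead,v2) N0.N2=(alive,v2) | N1.N0=(alive,v1) N1.N1=(dead,v2) N1.N2=(alive,v2)

Answer: alive 1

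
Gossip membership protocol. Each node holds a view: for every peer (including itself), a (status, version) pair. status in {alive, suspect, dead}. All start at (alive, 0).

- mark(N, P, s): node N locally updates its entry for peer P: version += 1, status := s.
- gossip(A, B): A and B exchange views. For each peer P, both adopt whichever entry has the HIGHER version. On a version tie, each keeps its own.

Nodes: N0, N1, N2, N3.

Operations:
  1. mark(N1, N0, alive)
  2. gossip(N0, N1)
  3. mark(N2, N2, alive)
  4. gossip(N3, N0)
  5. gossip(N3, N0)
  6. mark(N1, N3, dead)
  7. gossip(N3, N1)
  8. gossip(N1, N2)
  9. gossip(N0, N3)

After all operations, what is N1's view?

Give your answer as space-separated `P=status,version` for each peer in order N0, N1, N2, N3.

Op 1: N1 marks N0=alive -> (alive,v1)
Op 2: gossip N0<->N1 -> N0.N0=(alive,v1) N0.N1=(alive,v0) N0.N2=(alive,v0) N0.N3=(alive,v0) | N1.N0=(alive,v1) N1.N1=(alive,v0) N1.N2=(alive,v0) N1.N3=(alive,v0)
Op 3: N2 marks N2=alive -> (alive,v1)
Op 4: gossip N3<->N0 -> N3.N0=(alive,v1) N3.N1=(alive,v0) N3.N2=(alive,v0) N3.N3=(alive,v0) | N0.N0=(alive,v1) N0.N1=(alive,v0) N0.N2=(alive,v0) N0.N3=(alive,v0)
Op 5: gossip N3<->N0 -> N3.N0=(alive,v1) N3.N1=(alive,v0) N3.N2=(alive,v0) N3.N3=(alive,v0) | N0.N0=(alive,v1) N0.N1=(alive,v0) N0.N2=(alive,v0) N0.N3=(alive,v0)
Op 6: N1 marks N3=dead -> (dead,v1)
Op 7: gossip N3<->N1 -> N3.N0=(alive,v1) N3.N1=(alive,v0) N3.N2=(alive,v0) N3.N3=(dead,v1) | N1.N0=(alive,v1) N1.N1=(alive,v0) N1.N2=(alive,v0) N1.N3=(dead,v1)
Op 8: gossip N1<->N2 -> N1.N0=(alive,v1) N1.N1=(alive,v0) N1.N2=(alive,v1) N1.N3=(dead,v1) | N2.N0=(alive,v1) N2.N1=(alive,v0) N2.N2=(alive,v1) N2.N3=(dead,v1)
Op 9: gossip N0<->N3 -> N0.N0=(alive,v1) N0.N1=(alive,v0) N0.N2=(alive,v0) N0.N3=(dead,v1) | N3.N0=(alive,v1) N3.N1=(alive,v0) N3.N2=(alive,v0) N3.N3=(dead,v1)

Answer: N0=alive,1 N1=alive,0 N2=alive,1 N3=dead,1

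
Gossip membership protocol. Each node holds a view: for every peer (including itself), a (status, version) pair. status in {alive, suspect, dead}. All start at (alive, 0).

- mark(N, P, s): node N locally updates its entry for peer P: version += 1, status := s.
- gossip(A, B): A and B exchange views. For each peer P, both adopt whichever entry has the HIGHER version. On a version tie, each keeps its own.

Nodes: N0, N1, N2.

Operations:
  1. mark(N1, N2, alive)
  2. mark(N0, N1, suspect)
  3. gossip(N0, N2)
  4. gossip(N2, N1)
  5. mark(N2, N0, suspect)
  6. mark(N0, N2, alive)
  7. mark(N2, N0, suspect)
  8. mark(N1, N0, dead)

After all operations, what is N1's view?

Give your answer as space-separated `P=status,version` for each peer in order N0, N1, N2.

Answer: N0=dead,1 N1=suspect,1 N2=alive,1

Derivation:
Op 1: N1 marks N2=alive -> (alive,v1)
Op 2: N0 marks N1=suspect -> (suspect,v1)
Op 3: gossip N0<->N2 -> N0.N0=(alive,v0) N0.N1=(suspect,v1) N0.N2=(alive,v0) | N2.N0=(alive,v0) N2.N1=(suspect,v1) N2.N2=(alive,v0)
Op 4: gossip N2<->N1 -> N2.N0=(alive,v0) N2.N1=(suspect,v1) N2.N2=(alive,v1) | N1.N0=(alive,v0) N1.N1=(suspect,v1) N1.N2=(alive,v1)
Op 5: N2 marks N0=suspect -> (suspect,v1)
Op 6: N0 marks N2=alive -> (alive,v1)
Op 7: N2 marks N0=suspect -> (suspect,v2)
Op 8: N1 marks N0=dead -> (dead,v1)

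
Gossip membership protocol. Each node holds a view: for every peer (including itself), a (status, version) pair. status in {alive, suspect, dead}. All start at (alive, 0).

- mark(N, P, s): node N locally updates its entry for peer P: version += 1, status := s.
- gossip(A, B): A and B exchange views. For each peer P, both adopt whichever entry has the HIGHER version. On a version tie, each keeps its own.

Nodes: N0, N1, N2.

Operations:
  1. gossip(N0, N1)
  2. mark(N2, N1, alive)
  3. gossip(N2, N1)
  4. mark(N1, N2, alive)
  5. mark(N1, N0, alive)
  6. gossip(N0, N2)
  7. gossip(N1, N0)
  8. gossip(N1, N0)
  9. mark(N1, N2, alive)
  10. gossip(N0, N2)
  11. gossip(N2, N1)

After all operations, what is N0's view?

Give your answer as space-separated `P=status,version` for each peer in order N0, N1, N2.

Op 1: gossip N0<->N1 -> N0.N0=(alive,v0) N0.N1=(alive,v0) N0.N2=(alive,v0) | N1.N0=(alive,v0) N1.N1=(alive,v0) N1.N2=(alive,v0)
Op 2: N2 marks N1=alive -> (alive,v1)
Op 3: gossip N2<->N1 -> N2.N0=(alive,v0) N2.N1=(alive,v1) N2.N2=(alive,v0) | N1.N0=(alive,v0) N1.N1=(alive,v1) N1.N2=(alive,v0)
Op 4: N1 marks N2=alive -> (alive,v1)
Op 5: N1 marks N0=alive -> (alive,v1)
Op 6: gossip N0<->N2 -> N0.N0=(alive,v0) N0.N1=(alive,v1) N0.N2=(alive,v0) | N2.N0=(alive,v0) N2.N1=(alive,v1) N2.N2=(alive,v0)
Op 7: gossip N1<->N0 -> N1.N0=(alive,v1) N1.N1=(alive,v1) N1.N2=(alive,v1) | N0.N0=(alive,v1) N0.N1=(alive,v1) N0.N2=(alive,v1)
Op 8: gossip N1<->N0 -> N1.N0=(alive,v1) N1.N1=(alive,v1) N1.N2=(alive,v1) | N0.N0=(alive,v1) N0.N1=(alive,v1) N0.N2=(alive,v1)
Op 9: N1 marks N2=alive -> (alive,v2)
Op 10: gossip N0<->N2 -> N0.N0=(alive,v1) N0.N1=(alive,v1) N0.N2=(alive,v1) | N2.N0=(alive,v1) N2.N1=(alive,v1) N2.N2=(alive,v1)
Op 11: gossip N2<->N1 -> N2.N0=(alive,v1) N2.N1=(alive,v1) N2.N2=(alive,v2) | N1.N0=(alive,v1) N1.N1=(alive,v1) N1.N2=(alive,v2)

Answer: N0=alive,1 N1=alive,1 N2=alive,1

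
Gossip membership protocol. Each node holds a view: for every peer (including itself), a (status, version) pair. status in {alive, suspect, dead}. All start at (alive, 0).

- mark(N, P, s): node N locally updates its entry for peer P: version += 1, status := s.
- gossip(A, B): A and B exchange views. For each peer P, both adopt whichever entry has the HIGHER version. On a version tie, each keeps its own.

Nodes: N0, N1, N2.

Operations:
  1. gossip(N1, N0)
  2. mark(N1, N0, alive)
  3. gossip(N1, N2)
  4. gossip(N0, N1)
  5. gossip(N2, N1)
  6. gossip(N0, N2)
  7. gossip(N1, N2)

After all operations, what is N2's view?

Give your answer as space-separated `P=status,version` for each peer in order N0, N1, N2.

Op 1: gossip N1<->N0 -> N1.N0=(alive,v0) N1.N1=(alive,v0) N1.N2=(alive,v0) | N0.N0=(alive,v0) N0.N1=(alive,v0) N0.N2=(alive,v0)
Op 2: N1 marks N0=alive -> (alive,v1)
Op 3: gossip N1<->N2 -> N1.N0=(alive,v1) N1.N1=(alive,v0) N1.N2=(alive,v0) | N2.N0=(alive,v1) N2.N1=(alive,v0) N2.N2=(alive,v0)
Op 4: gossip N0<->N1 -> N0.N0=(alive,v1) N0.N1=(alive,v0) N0.N2=(alive,v0) | N1.N0=(alive,v1) N1.N1=(alive,v0) N1.N2=(alive,v0)
Op 5: gossip N2<->N1 -> N2.N0=(alive,v1) N2.N1=(alive,v0) N2.N2=(alive,v0) | N1.N0=(alive,v1) N1.N1=(alive,v0) N1.N2=(alive,v0)
Op 6: gossip N0<->N2 -> N0.N0=(alive,v1) N0.N1=(alive,v0) N0.N2=(alive,v0) | N2.N0=(alive,v1) N2.N1=(alive,v0) N2.N2=(alive,v0)
Op 7: gossip N1<->N2 -> N1.N0=(alive,v1) N1.N1=(alive,v0) N1.N2=(alive,v0) | N2.N0=(alive,v1) N2.N1=(alive,v0) N2.N2=(alive,v0)

Answer: N0=alive,1 N1=alive,0 N2=alive,0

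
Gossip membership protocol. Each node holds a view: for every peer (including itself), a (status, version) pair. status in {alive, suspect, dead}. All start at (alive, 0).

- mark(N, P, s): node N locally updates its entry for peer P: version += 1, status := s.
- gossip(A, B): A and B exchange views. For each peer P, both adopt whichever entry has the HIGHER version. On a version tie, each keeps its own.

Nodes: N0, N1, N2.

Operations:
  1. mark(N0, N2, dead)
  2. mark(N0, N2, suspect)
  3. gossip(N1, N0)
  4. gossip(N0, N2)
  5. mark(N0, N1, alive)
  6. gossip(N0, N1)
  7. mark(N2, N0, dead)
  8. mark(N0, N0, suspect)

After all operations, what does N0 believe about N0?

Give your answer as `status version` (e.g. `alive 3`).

Answer: suspect 1

Derivation:
Op 1: N0 marks N2=dead -> (dead,v1)
Op 2: N0 marks N2=suspect -> (suspect,v2)
Op 3: gossip N1<->N0 -> N1.N0=(alive,v0) N1.N1=(alive,v0) N1.N2=(suspect,v2) | N0.N0=(alive,v0) N0.N1=(alive,v0) N0.N2=(suspect,v2)
Op 4: gossip N0<->N2 -> N0.N0=(alive,v0) N0.N1=(alive,v0) N0.N2=(suspect,v2) | N2.N0=(alive,v0) N2.N1=(alive,v0) N2.N2=(suspect,v2)
Op 5: N0 marks N1=alive -> (alive,v1)
Op 6: gossip N0<->N1 -> N0.N0=(alive,v0) N0.N1=(alive,v1) N0.N2=(suspect,v2) | N1.N0=(alive,v0) N1.N1=(alive,v1) N1.N2=(suspect,v2)
Op 7: N2 marks N0=dead -> (dead,v1)
Op 8: N0 marks N0=suspect -> (suspect,v1)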